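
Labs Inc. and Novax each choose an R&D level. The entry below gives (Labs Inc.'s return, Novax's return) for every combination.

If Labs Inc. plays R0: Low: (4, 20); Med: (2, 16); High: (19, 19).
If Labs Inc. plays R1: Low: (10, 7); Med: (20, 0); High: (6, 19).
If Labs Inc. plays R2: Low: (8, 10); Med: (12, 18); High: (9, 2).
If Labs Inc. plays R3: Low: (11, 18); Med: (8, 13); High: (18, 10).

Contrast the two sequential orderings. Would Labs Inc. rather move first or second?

second

If Labs Inc. leads: Novax's best replies are R0→Low, R1→High, R2→Med, R3→Low; Labs Inc.'s induced payoffs 4, 6, 12, 11; outcome (R2, Med), payoffs (12, 18).
If Novax leads: Labs Inc.'s best replies are Low→R3, Med→R1, High→R0; Novax's induced payoffs 18, 0, 19; outcome (R0, High), payoffs (19, 19).
Labs Inc. gets 12 moving first and 19 moving second, so Labs Inc. prefers to move second.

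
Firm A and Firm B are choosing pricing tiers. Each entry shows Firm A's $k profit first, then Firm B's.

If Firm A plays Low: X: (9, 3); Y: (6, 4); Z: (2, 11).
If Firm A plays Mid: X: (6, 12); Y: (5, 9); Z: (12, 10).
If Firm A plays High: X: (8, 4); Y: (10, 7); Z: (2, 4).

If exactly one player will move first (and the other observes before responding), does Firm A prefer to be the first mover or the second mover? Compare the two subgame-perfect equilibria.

If Firm A leads: Firm B's best replies are Low→Z, Mid→X, High→Y; Firm A's induced payoffs 2, 6, 10; outcome (High, Y), payoffs (10, 7).
If Firm B leads: Firm A's best replies are X→Low, Y→High, Z→Mid; Firm B's induced payoffs 3, 7, 10; outcome (Mid, Z), payoffs (12, 10).
Firm A gets 10 moving first and 12 moving second, so Firm A prefers to move second.

second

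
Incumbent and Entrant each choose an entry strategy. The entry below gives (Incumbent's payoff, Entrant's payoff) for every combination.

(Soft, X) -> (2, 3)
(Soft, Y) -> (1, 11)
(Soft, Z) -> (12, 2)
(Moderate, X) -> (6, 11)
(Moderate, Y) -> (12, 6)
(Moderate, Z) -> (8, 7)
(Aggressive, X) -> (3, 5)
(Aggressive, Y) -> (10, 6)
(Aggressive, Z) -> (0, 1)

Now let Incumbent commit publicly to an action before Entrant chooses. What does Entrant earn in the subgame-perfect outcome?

Backward induction with Incumbent moving first.
- Soft: Entrant compares 3, 11, 2 and picks Y; Incumbent would get 1.
- Moderate: Entrant compares 11, 6, 7 and picks X; Incumbent would get 6.
- Aggressive: Entrant compares 5, 6, 1 and picks Y; Incumbent would get 10.
Incumbent's induced payoffs are 1, 6, 10, so Incumbent commits to Aggressive. Subgame-perfect outcome: (Aggressive, Y) with payoffs (10, 6).

6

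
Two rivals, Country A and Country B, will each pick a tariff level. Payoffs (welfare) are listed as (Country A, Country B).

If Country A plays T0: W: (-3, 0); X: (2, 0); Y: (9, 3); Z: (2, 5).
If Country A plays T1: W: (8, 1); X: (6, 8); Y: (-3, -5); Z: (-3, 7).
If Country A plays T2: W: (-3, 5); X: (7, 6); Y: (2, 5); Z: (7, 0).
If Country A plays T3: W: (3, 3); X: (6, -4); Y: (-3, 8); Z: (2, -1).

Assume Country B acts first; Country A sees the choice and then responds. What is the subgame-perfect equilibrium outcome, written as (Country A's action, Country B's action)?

Solve by backward induction (Country B leads).
- W: Country A compares -3, 8, -3, 3 and picks T1; Country B would get 1.
- X: Country A compares 2, 6, 7, 6 and picks T2; Country B would get 6.
- Y: Country A compares 9, -3, 2, -3 and picks T0; Country B would get 3.
- Z: Country A compares 2, -3, 7, 2 and picks T2; Country B would get 0.
Country B's induced payoffs are 1, 6, 3, 0, so Country B commits to X. Subgame-perfect outcome: (T2, X) with payoffs (7, 6).

(T2, X)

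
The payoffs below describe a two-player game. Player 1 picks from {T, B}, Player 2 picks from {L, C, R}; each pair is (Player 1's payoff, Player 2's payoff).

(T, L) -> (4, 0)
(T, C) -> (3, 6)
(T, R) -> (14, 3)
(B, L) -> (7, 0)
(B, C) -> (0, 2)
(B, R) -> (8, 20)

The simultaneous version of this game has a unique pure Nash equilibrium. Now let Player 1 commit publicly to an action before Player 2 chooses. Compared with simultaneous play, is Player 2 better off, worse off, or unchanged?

better off

Player 2 best-responds to each possible Player 1 move:
- T: Player 2 compares 0, 6, 3 and picks C; Player 1 would get 3.
- B: Player 2 compares 0, 2, 20 and picks R; Player 1 would get 8.
Player 1's induced payoffs are 3, 8, so Player 1 commits to B. Subgame-perfect outcome: (B, R) with payoffs (8, 20).
Under simultaneous play:
Player 1's best replies: L→B; C→T; R→T.
Player 2's best replies: T→C; B→R.
Only (T, C) has each player best-responding; Nash payoffs (3, 6).
Player 2 earns 20 sequentially versus 6 at the Nash outcome: better off.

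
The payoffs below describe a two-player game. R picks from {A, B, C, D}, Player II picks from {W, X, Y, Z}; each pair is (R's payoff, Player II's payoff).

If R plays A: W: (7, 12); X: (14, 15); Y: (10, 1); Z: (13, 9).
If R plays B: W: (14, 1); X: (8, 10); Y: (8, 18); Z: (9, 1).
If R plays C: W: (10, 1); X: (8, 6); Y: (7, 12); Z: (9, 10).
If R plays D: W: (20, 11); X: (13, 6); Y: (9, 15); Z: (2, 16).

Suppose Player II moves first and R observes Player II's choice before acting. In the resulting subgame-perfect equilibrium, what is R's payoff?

Work backward from R's decision.
- W: BR = D, leader payoff 11.
- X: BR = A, leader payoff 15.
- Y: BR = A, leader payoff 1.
- Z: BR = A, leader payoff 9.
Among 11, 15, 1, 9, the best is 15 at X. Subgame-perfect outcome: (A, X) with payoffs (14, 15).

14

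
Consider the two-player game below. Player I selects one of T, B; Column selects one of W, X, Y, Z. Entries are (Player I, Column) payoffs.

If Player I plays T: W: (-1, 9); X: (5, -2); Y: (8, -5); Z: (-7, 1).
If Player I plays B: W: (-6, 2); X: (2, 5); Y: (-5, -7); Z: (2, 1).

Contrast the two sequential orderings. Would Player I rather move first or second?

first

If Player I leads: Column's best replies are T→W, B→X; Player I's induced payoffs -1, 2; outcome (B, X), payoffs (2, 5).
If Column leads: Player I's best replies are W→T, X→T, Y→T, Z→B; Column's induced payoffs 9, -2, -5, 1; outcome (T, W), payoffs (-1, 9).
Player I gets 2 moving first and -1 moving second, so Player I prefers to move first.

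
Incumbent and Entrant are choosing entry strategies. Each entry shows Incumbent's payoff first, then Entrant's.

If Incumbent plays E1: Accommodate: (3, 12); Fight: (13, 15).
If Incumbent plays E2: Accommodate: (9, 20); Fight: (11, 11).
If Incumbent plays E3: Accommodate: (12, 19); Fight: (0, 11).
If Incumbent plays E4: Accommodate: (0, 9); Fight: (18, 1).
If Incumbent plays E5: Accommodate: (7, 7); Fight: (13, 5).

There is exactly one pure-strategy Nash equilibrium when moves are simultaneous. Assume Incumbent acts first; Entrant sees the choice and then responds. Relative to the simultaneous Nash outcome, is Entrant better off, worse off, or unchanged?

worse off

Work backward from Entrant's decision.
- E1 → Entrant plays Fight (best of 12, 15); Incumbent gets 13.
- E2 → Entrant plays Accommodate (best of 20, 11); Incumbent gets 9.
- E3 → Entrant plays Accommodate (best of 19, 11); Incumbent gets 12.
- E4 → Entrant plays Accommodate (best of 9, 1); Incumbent gets 0.
- E5 → Entrant plays Accommodate (best of 7, 5); Incumbent gets 7.
Incumbent's induced payoffs are 13, 9, 12, 0, 7, so Incumbent commits to E1. Subgame-perfect outcome: (E1, Fight) with payoffs (13, 15).
Now find the simultaneous Nash equilibrium.
Incumbent's best replies: Accommodate→E3; Fight→E4.
Entrant's best replies: E1→Fight; E2→Accommodate; E3→Accommodate; E4→Accommodate; E5→Accommodate.
The unique mutual best reply is (E3, Accommodate), giving (12, 19).
Entrant earns 15 sequentially versus 19 at the Nash outcome: worse off.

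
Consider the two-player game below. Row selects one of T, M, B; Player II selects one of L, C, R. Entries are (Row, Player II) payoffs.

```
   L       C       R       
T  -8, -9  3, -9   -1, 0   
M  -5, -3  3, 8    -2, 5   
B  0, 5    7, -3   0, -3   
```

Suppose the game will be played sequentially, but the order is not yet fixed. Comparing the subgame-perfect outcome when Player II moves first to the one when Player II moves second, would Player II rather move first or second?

If Row leads: Player II's best replies are T→R, M→C, B→L; Row's induced payoffs -1, 3, 0; outcome (M, C), payoffs (3, 8).
If Player II leads: Row's best replies are L→B, C→B, R→B; Player II's induced payoffs 5, -3, -3; outcome (B, L), payoffs (0, 5).
Player II gets 5 moving first and 8 moving second, so Player II prefers to move second.

second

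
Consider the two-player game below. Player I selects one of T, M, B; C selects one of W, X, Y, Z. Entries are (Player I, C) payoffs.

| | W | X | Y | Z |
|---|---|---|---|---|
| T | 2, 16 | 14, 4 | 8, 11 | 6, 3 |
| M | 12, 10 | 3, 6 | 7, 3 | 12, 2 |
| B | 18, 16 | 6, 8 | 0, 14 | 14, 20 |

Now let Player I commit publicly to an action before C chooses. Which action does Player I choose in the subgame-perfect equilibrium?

Work backward from C's decision.
- T → C plays W (best of 16, 4, 11, 3); Player I gets 2.
- M → C plays W (best of 10, 6, 3, 2); Player I gets 12.
- B → C plays Z (best of 16, 8, 14, 20); Player I gets 14.
Maximizing over 2, 12, 14, Player I chooses B. Subgame-perfect outcome: (B, Z) with payoffs (14, 20).

B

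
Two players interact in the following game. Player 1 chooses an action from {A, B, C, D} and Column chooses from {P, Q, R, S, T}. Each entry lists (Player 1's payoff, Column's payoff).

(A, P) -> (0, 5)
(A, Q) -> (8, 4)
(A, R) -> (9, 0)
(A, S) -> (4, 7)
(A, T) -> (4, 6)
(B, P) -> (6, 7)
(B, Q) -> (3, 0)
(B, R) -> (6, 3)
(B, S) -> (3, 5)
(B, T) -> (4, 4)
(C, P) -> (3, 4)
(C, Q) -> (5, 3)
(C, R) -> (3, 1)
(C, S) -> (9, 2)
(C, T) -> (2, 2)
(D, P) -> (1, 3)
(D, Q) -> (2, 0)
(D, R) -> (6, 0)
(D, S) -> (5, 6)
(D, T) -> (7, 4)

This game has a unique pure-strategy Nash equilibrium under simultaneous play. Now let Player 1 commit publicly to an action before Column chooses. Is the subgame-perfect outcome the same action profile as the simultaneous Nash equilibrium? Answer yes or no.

yes

Work backward from Column's decision.
- A → Column plays S (best of 5, 4, 0, 7, 6); Player 1 gets 4.
- B → Column plays P (best of 7, 0, 3, 5, 4); Player 1 gets 6.
- C → Column plays P (best of 4, 3, 1, 2, 2); Player 1 gets 3.
- D → Column plays S (best of 3, 0, 0, 6, 4); Player 1 gets 5.
Player 1's induced payoffs are 4, 6, 3, 5, so Player 1 commits to B. Subgame-perfect outcome: (B, P) with payoffs (6, 7).
Under simultaneous play:
Player 1's best replies: P→B; Q→A; R→A; S→C; T→D.
Column's best replies: A→S; B→P; C→P; D→S.
The unique mutual best reply is (B, P), giving (6, 7).
Sequential outcome (B, P) coincides with the Nash profile (B, P).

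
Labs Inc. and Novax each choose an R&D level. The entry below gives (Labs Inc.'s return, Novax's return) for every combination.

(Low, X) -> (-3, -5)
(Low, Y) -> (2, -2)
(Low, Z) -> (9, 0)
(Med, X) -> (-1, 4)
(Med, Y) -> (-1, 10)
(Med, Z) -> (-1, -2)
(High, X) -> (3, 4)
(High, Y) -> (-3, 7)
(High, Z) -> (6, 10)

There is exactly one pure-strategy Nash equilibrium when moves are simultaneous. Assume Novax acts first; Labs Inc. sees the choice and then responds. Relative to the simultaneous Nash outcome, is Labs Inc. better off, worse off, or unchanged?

Labs Inc. best-responds to each possible Novax move:
- X: BR = High, leader payoff 4.
- Y: BR = Low, leader payoff -2.
- Z: BR = Low, leader payoff 0.
Among 4, -2, 0, the best is 4 at X. Subgame-perfect outcome: (High, X) with payoffs (3, 4).
For the simultaneous game, intersect best replies.
Labs Inc.'s best replies: X→High; Y→Low; Z→Low.
Novax's best replies: Low→Z; Med→Y; High→Z.
Only (Low, Z) has each player best-responding; Nash payoffs (9, 0).
Labs Inc. earns 3 sequentially versus 9 at the Nash outcome: worse off.

worse off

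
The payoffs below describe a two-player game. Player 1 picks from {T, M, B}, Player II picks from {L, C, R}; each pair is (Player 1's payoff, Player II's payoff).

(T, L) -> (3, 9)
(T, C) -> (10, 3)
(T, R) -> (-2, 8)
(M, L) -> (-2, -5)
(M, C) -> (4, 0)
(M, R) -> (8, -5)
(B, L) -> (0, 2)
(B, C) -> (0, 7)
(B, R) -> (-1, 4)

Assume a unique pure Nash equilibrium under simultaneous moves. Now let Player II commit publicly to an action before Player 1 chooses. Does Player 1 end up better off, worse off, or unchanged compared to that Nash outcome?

Player 1 best-responds to each possible Player II move:
- L: Player 1 compares 3, -2, 0 and picks T; Player II would get 9.
- C: Player 1 compares 10, 4, 0 and picks T; Player II would get 3.
- R: Player 1 compares -2, 8, -1 and picks M; Player II would get -5.
Among 9, 3, -5, the best is 9 at L. Subgame-perfect outcome: (T, L) with payoffs (3, 9).
For the simultaneous game, intersect best replies.
Player 1's best replies: L→T; C→T; R→M.
Player II's best replies: T→L; M→C; B→C.
The unique mutual best reply is (T, L), giving (3, 9).
Player 1 earns 3 sequentially versus 3 at the Nash outcome: unchanged.

unchanged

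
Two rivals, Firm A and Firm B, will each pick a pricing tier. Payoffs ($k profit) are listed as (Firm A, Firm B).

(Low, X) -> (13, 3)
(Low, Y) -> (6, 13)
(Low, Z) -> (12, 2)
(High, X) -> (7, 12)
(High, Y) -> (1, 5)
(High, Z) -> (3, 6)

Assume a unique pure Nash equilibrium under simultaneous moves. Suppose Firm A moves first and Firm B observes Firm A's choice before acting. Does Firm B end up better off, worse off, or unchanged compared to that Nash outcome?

worse off

Work backward from Firm B's decision.
- Low → Firm B plays Y (best of 3, 13, 2); Firm A gets 6.
- High → Firm B plays X (best of 12, 5, 6); Firm A gets 7.
Among 6, 7, the best is 7 at High. Subgame-perfect outcome: (High, X) with payoffs (7, 12).
Now find the simultaneous Nash equilibrium.
Firm A's best replies: X→Low; Y→Low; Z→Low.
Firm B's best replies: Low→Y; High→X.
Only (Low, Y) has each player best-responding; Nash payoffs (6, 13).
Firm B earns 12 sequentially versus 13 at the Nash outcome: worse off.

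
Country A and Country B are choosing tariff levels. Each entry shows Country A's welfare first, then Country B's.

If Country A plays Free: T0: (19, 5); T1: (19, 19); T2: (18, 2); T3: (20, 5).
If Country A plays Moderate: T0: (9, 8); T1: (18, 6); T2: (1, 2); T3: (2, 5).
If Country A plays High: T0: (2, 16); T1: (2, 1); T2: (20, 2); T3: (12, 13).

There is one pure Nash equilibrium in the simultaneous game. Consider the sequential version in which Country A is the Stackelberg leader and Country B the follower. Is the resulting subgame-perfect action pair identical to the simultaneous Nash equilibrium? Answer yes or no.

yes

Country B best-responds to each possible Country A move:
- Free: BR = T1, leader payoff 19.
- Moderate: BR = T0, leader payoff 9.
- High: BR = T0, leader payoff 2.
Among 19, 9, 2, the best is 19 at Free. Subgame-perfect outcome: (Free, T1) with payoffs (19, 19).
For the simultaneous game, intersect best replies.
Country A's best replies: T0→Free; T1→Free; T2→High; T3→Free.
Country B's best replies: Free→T1; Moderate→T0; High→T0.
Only (Free, T1) has each player best-responding; Nash payoffs (19, 19).
Sequential outcome (Free, T1) coincides with the Nash profile (Free, T1).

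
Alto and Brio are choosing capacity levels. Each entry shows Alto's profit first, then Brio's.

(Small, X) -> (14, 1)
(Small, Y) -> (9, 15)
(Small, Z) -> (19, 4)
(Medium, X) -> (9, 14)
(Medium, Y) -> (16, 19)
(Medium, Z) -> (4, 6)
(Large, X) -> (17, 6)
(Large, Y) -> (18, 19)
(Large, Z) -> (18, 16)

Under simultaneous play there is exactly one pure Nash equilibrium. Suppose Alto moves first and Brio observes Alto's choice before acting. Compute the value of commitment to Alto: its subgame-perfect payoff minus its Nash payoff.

0

Backward induction with Alto moving first.
- Small: Brio compares 1, 15, 4 and picks Y; Alto would get 9.
- Medium: Brio compares 14, 19, 6 and picks Y; Alto would get 16.
- Large: Brio compares 6, 19, 16 and picks Y; Alto would get 18.
Alto's induced payoffs are 9, 16, 18, so Alto commits to Large. Subgame-perfect outcome: (Large, Y) with payoffs (18, 19).
Under simultaneous play:
Alto's best replies: X→Large; Y→Large; Z→Small.
Brio's best replies: Small→Y; Medium→Y; Large→Y.
The unique mutual best reply is (Large, Y), giving (18, 19).
Alto's commitment gain: 18 − 18 = 0.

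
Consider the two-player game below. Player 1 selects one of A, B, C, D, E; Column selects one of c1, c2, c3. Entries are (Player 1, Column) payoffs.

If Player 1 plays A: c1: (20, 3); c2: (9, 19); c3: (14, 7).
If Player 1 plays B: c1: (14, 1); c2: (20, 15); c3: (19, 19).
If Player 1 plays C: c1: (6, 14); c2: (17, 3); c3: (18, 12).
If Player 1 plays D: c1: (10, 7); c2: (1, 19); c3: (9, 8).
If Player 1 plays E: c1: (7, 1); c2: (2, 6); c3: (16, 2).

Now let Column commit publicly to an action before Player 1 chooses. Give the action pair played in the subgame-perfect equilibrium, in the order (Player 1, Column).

(B, c3)

Backward induction with Column moving first.
- c1: BR = A, leader payoff 3.
- c2: BR = B, leader payoff 15.
- c3: BR = B, leader payoff 19.
Among 3, 15, 19, the best is 19 at c3. Subgame-perfect outcome: (B, c3) with payoffs (19, 19).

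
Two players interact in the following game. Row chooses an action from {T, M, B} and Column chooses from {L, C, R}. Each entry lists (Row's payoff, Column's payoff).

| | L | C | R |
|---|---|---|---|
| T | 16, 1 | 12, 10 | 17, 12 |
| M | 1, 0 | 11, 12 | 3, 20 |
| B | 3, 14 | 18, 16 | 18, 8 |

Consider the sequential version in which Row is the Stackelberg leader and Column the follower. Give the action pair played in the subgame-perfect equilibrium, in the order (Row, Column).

Backward induction with Row moving first.
- T: BR = R, leader payoff 17.
- M: BR = R, leader payoff 3.
- B: BR = C, leader payoff 18.
Maximizing over 17, 3, 18, Row chooses B. Subgame-perfect outcome: (B, C) with payoffs (18, 16).

(B, C)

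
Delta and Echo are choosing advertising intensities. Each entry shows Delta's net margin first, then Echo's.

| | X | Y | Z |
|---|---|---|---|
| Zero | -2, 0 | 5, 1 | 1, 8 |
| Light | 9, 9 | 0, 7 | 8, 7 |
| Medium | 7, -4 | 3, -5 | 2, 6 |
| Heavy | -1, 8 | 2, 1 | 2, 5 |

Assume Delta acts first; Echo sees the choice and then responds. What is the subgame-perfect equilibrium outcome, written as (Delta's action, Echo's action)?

Solve by backward induction (Delta leads).
- Zero: Echo compares 0, 1, 8 and picks Z; Delta would get 1.
- Light: Echo compares 9, 7, 7 and picks X; Delta would get 9.
- Medium: Echo compares -4, -5, 6 and picks Z; Delta would get 2.
- Heavy: Echo compares 8, 1, 5 and picks X; Delta would get -1.
Delta's induced payoffs are 1, 9, 2, -1, so Delta commits to Light. Subgame-perfect outcome: (Light, X) with payoffs (9, 9).

(Light, X)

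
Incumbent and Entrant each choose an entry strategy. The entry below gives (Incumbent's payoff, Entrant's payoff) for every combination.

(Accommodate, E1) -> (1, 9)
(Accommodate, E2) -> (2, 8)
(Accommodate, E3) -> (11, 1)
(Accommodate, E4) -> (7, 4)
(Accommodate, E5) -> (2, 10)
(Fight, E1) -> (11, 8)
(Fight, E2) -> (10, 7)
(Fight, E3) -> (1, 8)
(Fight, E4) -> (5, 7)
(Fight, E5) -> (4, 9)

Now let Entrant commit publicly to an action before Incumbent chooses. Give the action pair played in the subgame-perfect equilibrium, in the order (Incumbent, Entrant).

Backward induction with Entrant moving first.
- E1: Incumbent compares 1, 11 and picks Fight; Entrant would get 8.
- E2: Incumbent compares 2, 10 and picks Fight; Entrant would get 7.
- E3: Incumbent compares 11, 1 and picks Accommodate; Entrant would get 1.
- E4: Incumbent compares 7, 5 and picks Accommodate; Entrant would get 4.
- E5: Incumbent compares 2, 4 and picks Fight; Entrant would get 9.
Maximizing over 8, 7, 1, 4, 9, Entrant chooses E5. Subgame-perfect outcome: (Fight, E5) with payoffs (4, 9).

(Fight, E5)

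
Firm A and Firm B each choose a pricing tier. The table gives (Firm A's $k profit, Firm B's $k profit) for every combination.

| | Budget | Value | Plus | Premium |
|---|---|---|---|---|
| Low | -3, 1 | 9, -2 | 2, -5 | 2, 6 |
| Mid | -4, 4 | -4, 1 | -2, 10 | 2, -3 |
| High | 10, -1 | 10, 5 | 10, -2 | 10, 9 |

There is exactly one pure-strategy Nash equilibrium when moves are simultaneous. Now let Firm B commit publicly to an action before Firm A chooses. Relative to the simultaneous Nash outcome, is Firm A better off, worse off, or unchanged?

Backward induction with Firm B moving first.
- Budget: BR = High, leader payoff -1.
- Value: BR = High, leader payoff 5.
- Plus: BR = High, leader payoff -2.
- Premium: BR = High, leader payoff 9.
Firm B's induced payoffs are -1, 5, -2, 9, so Firm B commits to Premium. Subgame-perfect outcome: (High, Premium) with payoffs (10, 9).
Under simultaneous play:
Firm A's best replies: Budget→High; Value→High; Plus→High; Premium→High.
Firm B's best replies: Low→Premium; Mid→Plus; High→Premium.
The unique mutual best reply is (High, Premium), giving (10, 9).
Firm A earns 10 sequentially versus 10 at the Nash outcome: unchanged.

unchanged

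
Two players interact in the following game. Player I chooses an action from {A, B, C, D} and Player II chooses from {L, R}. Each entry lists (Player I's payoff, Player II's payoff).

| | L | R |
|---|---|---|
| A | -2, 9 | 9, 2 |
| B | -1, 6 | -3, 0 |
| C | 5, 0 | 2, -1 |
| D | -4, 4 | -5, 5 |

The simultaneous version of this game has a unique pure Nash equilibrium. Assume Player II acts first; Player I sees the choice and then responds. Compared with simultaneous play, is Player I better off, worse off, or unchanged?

Backward induction with Player II moving first.
- L → Player I plays C (best of -2, -1, 5, -4); Player II gets 0.
- R → Player I plays A (best of 9, -3, 2, -5); Player II gets 2.
Maximizing over 0, 2, Player II chooses R. Subgame-perfect outcome: (A, R) with payoffs (9, 2).
Under simultaneous play:
Player I's best replies: L→C; R→A.
Player II's best replies: A→L; B→L; C→L; D→R.
The unique mutual best reply is (C, L), giving (5, 0).
Player I earns 9 sequentially versus 5 at the Nash outcome: better off.

better off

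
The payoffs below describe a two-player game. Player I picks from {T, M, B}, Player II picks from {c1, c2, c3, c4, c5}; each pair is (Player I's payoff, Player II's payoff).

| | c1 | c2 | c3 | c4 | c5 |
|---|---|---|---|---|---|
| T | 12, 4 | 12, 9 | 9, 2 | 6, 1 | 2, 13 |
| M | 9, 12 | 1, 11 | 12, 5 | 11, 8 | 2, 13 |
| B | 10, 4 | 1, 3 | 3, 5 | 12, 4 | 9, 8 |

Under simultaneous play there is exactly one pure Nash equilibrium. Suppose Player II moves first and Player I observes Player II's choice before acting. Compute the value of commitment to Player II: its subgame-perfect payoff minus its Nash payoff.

Work backward from Player I's decision.
- c1: BR = T, leader payoff 4.
- c2: BR = T, leader payoff 9.
- c3: BR = M, leader payoff 5.
- c4: BR = B, leader payoff 4.
- c5: BR = B, leader payoff 8.
Maximizing over 4, 9, 5, 4, 8, Player II chooses c2. Subgame-perfect outcome: (T, c2) with payoffs (12, 9).
Under simultaneous play:
Player I's best replies: c1→T; c2→T; c3→M; c4→B; c5→B.
Player II's best replies: T→c5; M→c5; B→c5.
Only (B, c5) has each player best-responding; Nash payoffs (9, 8).
Player II's commitment gain: 9 − 8 = 1.

1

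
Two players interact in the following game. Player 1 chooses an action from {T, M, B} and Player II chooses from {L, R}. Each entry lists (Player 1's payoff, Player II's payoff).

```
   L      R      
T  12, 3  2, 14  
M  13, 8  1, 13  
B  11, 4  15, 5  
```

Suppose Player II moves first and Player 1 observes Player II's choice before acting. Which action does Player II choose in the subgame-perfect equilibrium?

L

Backward induction with Player II moving first.
- L → Player 1 plays M (best of 12, 13, 11); Player II gets 8.
- R → Player 1 plays B (best of 2, 1, 15); Player II gets 5.
Maximizing over 8, 5, Player II chooses L. Subgame-perfect outcome: (M, L) with payoffs (13, 8).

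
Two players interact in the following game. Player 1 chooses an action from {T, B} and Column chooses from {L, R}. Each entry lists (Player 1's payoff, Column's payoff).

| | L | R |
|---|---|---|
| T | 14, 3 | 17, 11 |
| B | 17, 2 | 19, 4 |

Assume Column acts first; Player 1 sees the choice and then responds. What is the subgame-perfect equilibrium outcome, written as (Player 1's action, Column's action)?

(B, R)

Backward induction with Column moving first.
- L: BR = B, leader payoff 2.
- R: BR = B, leader payoff 4.
Among 2, 4, the best is 4 at R. Subgame-perfect outcome: (B, R) with payoffs (19, 4).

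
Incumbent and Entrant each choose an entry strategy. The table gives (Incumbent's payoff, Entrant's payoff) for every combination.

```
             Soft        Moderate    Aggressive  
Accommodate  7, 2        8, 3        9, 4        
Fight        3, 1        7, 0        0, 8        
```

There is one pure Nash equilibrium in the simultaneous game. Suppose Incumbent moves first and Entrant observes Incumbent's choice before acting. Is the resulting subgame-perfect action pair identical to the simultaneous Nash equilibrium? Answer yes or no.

Backward induction with Incumbent moving first.
- Accommodate: BR = Aggressive, leader payoff 9.
- Fight: BR = Aggressive, leader payoff 0.
Incumbent's induced payoffs are 9, 0, so Incumbent commits to Accommodate. Subgame-perfect outcome: (Accommodate, Aggressive) with payoffs (9, 4).
Now find the simultaneous Nash equilibrium.
Incumbent's best replies: Soft→Accommodate; Moderate→Accommodate; Aggressive→Accommodate.
Entrant's best replies: Accommodate→Aggressive; Fight→Aggressive.
Only (Accommodate, Aggressive) has each player best-responding; Nash payoffs (9, 4).
Sequential outcome (Accommodate, Aggressive) coincides with the Nash profile (Accommodate, Aggressive).

yes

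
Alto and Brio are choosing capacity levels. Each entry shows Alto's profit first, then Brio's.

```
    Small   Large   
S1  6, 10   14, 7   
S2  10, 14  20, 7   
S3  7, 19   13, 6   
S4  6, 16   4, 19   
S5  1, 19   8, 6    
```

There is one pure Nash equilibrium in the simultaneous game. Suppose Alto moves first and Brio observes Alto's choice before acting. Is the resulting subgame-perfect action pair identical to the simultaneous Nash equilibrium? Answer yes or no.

yes

Brio best-responds to each possible Alto move:
- S1: BR = Small, leader payoff 6.
- S2: BR = Small, leader payoff 10.
- S3: BR = Small, leader payoff 7.
- S4: BR = Large, leader payoff 4.
- S5: BR = Small, leader payoff 1.
Among 6, 10, 7, 4, 1, the best is 10 at S2. Subgame-perfect outcome: (S2, Small) with payoffs (10, 14).
Under simultaneous play:
Alto's best replies: Small→S2; Large→S2.
Brio's best replies: S1→Small; S2→Small; S3→Small; S4→Large; S5→Small.
The unique mutual best reply is (S2, Small), giving (10, 14).
Sequential outcome (S2, Small) coincides with the Nash profile (S2, Small).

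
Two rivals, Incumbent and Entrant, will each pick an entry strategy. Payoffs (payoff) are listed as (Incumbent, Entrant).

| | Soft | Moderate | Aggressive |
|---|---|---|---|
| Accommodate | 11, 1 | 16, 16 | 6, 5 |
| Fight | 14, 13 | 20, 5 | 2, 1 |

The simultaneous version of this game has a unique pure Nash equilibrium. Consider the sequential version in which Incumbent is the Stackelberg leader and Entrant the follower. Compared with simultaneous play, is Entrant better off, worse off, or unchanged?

Solve by backward induction (Incumbent leads).
- Accommodate: BR = Moderate, leader payoff 16.
- Fight: BR = Soft, leader payoff 14.
Incumbent's induced payoffs are 16, 14, so Incumbent commits to Accommodate. Subgame-perfect outcome: (Accommodate, Moderate) with payoffs (16, 16).
Under simultaneous play:
Incumbent's best replies: Soft→Fight; Moderate→Fight; Aggressive→Accommodate.
Entrant's best replies: Accommodate→Moderate; Fight→Soft.
The unique mutual best reply is (Fight, Soft), giving (14, 13).
Entrant earns 16 sequentially versus 13 at the Nash outcome: better off.

better off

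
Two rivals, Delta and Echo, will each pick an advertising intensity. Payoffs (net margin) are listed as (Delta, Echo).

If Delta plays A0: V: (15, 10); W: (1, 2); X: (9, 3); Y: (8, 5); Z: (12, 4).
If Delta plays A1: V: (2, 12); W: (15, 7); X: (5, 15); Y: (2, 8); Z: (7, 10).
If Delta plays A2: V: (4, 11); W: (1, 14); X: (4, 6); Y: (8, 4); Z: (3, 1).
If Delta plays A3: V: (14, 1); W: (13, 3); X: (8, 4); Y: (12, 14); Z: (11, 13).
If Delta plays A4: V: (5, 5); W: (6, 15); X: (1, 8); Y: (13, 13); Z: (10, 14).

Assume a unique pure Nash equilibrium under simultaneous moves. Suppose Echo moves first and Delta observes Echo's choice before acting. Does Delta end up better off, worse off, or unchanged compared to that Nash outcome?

worse off

Backward induction with Echo moving first.
- V → Delta plays A0 (best of 15, 2, 4, 14, 5); Echo gets 10.
- W → Delta plays A1 (best of 1, 15, 1, 13, 6); Echo gets 7.
- X → Delta plays A0 (best of 9, 5, 4, 8, 1); Echo gets 3.
- Y → Delta plays A4 (best of 8, 2, 8, 12, 13); Echo gets 13.
- Z → Delta plays A0 (best of 12, 7, 3, 11, 10); Echo gets 4.
Maximizing over 10, 7, 3, 13, 4, Echo chooses Y. Subgame-perfect outcome: (A4, Y) with payoffs (13, 13).
Now find the simultaneous Nash equilibrium.
Delta's best replies: V→A0; W→A1; X→A0; Y→A4; Z→A0.
Echo's best replies: A0→V; A1→X; A2→W; A3→Y; A4→W.
Only (A0, V) has each player best-responding; Nash payoffs (15, 10).
Delta earns 13 sequentially versus 15 at the Nash outcome: worse off.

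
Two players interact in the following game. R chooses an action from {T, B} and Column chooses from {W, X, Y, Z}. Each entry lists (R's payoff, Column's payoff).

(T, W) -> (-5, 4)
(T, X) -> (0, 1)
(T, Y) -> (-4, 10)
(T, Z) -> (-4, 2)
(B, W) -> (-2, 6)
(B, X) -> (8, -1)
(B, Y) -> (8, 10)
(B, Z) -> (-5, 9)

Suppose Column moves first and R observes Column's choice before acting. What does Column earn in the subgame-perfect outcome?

Work backward from R's decision.
- W: R compares -5, -2 and picks B; Column would get 6.
- X: R compares 0, 8 and picks B; Column would get -1.
- Y: R compares -4, 8 and picks B; Column would get 10.
- Z: R compares -4, -5 and picks T; Column would get 2.
Column's induced payoffs are 6, -1, 10, 2, so Column commits to Y. Subgame-perfect outcome: (B, Y) with payoffs (8, 10).

10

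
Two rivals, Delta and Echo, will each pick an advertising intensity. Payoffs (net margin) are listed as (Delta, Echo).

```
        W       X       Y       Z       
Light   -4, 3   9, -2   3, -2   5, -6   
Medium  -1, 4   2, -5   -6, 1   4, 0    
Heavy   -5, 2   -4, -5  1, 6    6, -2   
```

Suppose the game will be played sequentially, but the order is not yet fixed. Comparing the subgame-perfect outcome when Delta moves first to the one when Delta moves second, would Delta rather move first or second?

first

If Delta leads: Echo's best replies are Light→W, Medium→W, Heavy→Y; Delta's induced payoffs -4, -1, 1; outcome (Heavy, Y), payoffs (1, 6).
If Echo leads: Delta's best replies are W→Medium, X→Light, Y→Light, Z→Heavy; Echo's induced payoffs 4, -2, -2, -2; outcome (Medium, W), payoffs (-1, 4).
Delta gets 1 moving first and -1 moving second, so Delta prefers to move first.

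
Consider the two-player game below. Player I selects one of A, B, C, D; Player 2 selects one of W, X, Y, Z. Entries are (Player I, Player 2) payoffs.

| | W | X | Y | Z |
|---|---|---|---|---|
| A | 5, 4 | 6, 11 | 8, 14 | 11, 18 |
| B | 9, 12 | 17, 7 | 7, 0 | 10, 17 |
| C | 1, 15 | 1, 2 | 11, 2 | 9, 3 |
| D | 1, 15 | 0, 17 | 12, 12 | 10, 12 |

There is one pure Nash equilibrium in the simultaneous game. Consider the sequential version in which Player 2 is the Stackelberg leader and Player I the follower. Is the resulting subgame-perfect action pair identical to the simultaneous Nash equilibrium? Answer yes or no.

yes

Work backward from Player I's decision.
- W: BR = B, leader payoff 12.
- X: BR = B, leader payoff 7.
- Y: BR = D, leader payoff 12.
- Z: BR = A, leader payoff 18.
Maximizing over 12, 7, 12, 18, Player 2 chooses Z. Subgame-perfect outcome: (A, Z) with payoffs (11, 18).
For the simultaneous game, intersect best replies.
Player I's best replies: W→B; X→B; Y→D; Z→A.
Player 2's best replies: A→Z; B→Z; C→W; D→X.
Only (A, Z) has each player best-responding; Nash payoffs (11, 18).
Sequential outcome (A, Z) coincides with the Nash profile (A, Z).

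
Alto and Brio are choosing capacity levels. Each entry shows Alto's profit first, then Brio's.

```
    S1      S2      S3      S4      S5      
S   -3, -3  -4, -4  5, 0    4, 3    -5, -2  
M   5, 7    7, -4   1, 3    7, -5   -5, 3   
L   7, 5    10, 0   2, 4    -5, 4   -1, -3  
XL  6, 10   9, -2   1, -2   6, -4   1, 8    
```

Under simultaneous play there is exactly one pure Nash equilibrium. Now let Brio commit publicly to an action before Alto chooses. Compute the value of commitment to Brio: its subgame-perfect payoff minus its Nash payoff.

3

Backward induction with Brio moving first.
- S1: Alto compares -3, 5, 7, 6 and picks L; Brio would get 5.
- S2: Alto compares -4, 7, 10, 9 and picks L; Brio would get 0.
- S3: Alto compares 5, 1, 2, 1 and picks S; Brio would get 0.
- S4: Alto compares 4, 7, -5, 6 and picks M; Brio would get -5.
- S5: Alto compares -5, -5, -1, 1 and picks XL; Brio would get 8.
Brio's induced payoffs are 5, 0, 0, -5, 8, so Brio commits to S5. Subgame-perfect outcome: (XL, S5) with payoffs (1, 8).
Under simultaneous play:
Alto's best replies: S1→L; S2→L; S3→S; S4→M; S5→XL.
Brio's best replies: S→S4; M→S1; L→S1; XL→S1.
Only (L, S1) has each player best-responding; Nash payoffs (7, 5).
Brio's commitment gain: 8 − 5 = 3.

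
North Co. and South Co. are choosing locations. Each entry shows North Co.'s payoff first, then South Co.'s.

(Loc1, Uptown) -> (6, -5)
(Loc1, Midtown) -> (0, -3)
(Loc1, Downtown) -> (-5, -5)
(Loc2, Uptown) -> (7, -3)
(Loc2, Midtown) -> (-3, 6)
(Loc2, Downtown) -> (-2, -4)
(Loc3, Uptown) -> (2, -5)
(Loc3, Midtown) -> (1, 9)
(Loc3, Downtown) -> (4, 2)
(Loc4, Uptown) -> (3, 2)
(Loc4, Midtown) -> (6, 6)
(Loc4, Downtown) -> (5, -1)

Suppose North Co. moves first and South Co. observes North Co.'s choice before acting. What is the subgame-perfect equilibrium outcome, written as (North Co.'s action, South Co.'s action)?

Work backward from South Co.'s decision.
- Loc1 → South Co. plays Midtown (best of -5, -3, -5); North Co. gets 0.
- Loc2 → South Co. plays Midtown (best of -3, 6, -4); North Co. gets -3.
- Loc3 → South Co. plays Midtown (best of -5, 9, 2); North Co. gets 1.
- Loc4 → South Co. plays Midtown (best of 2, 6, -1); North Co. gets 6.
Among 0, -3, 1, 6, the best is 6 at Loc4. Subgame-perfect outcome: (Loc4, Midtown) with payoffs (6, 6).

(Loc4, Midtown)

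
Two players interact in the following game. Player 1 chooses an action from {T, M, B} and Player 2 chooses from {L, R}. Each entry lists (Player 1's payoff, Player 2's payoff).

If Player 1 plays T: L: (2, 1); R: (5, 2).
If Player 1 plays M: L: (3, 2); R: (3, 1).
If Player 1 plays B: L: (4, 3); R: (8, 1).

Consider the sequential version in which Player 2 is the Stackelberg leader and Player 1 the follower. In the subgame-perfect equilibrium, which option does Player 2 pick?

L

Work backward from Player 1's decision.
- L: BR = B, leader payoff 3.
- R: BR = B, leader payoff 1.
Maximizing over 3, 1, Player 2 chooses L. Subgame-perfect outcome: (B, L) with payoffs (4, 3).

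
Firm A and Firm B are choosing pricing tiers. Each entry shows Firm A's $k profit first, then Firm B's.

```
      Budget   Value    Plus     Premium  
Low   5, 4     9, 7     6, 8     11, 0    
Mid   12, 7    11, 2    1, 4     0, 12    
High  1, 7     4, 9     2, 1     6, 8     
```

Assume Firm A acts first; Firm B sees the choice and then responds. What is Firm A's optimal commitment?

Solve by backward induction (Firm A leads).
- Low: BR = Plus, leader payoff 6.
- Mid: BR = Premium, leader payoff 0.
- High: BR = Value, leader payoff 4.
Among 6, 0, 4, the best is 6 at Low. Subgame-perfect outcome: (Low, Plus) with payoffs (6, 8).

Low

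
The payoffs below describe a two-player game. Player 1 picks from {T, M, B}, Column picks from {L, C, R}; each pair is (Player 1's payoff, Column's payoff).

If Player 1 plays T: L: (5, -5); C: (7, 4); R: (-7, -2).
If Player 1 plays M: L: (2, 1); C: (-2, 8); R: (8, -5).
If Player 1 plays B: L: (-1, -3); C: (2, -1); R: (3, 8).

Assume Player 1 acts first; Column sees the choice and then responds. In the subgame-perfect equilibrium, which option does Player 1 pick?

Solve by backward induction (Player 1 leads).
- T → Column plays C (best of -5, 4, -2); Player 1 gets 7.
- M → Column plays C (best of 1, 8, -5); Player 1 gets -2.
- B → Column plays R (best of -3, -1, 8); Player 1 gets 3.
Player 1's induced payoffs are 7, -2, 3, so Player 1 commits to T. Subgame-perfect outcome: (T, C) with payoffs (7, 4).

T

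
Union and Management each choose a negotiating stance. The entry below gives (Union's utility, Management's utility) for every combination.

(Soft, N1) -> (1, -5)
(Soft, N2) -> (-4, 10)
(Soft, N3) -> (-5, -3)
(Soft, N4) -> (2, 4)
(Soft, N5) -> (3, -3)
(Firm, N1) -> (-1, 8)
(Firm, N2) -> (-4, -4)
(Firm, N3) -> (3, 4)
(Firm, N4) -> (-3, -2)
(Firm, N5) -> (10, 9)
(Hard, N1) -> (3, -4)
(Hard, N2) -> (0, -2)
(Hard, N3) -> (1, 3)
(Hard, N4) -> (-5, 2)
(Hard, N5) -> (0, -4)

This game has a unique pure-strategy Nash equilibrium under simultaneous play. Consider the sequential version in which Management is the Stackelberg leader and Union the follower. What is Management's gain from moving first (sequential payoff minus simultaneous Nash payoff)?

Work backward from Union's decision.
- N1: Union compares 1, -1, 3 and picks Hard; Management would get -4.
- N2: Union compares -4, -4, 0 and picks Hard; Management would get -2.
- N3: Union compares -5, 3, 1 and picks Firm; Management would get 4.
- N4: Union compares 2, -3, -5 and picks Soft; Management would get 4.
- N5: Union compares 3, 10, 0 and picks Firm; Management would get 9.
Maximizing over -4, -2, 4, 4, 9, Management chooses N5. Subgame-perfect outcome: (Firm, N5) with payoffs (10, 9).
Under simultaneous play:
Union's best replies: N1→Hard; N2→Hard; N3→Firm; N4→Soft; N5→Firm.
Management's best replies: Soft→N2; Firm→N5; Hard→N3.
Only (Firm, N5) has each player best-responding; Nash payoffs (10, 9).
Management's commitment gain: 9 − 9 = 0.

0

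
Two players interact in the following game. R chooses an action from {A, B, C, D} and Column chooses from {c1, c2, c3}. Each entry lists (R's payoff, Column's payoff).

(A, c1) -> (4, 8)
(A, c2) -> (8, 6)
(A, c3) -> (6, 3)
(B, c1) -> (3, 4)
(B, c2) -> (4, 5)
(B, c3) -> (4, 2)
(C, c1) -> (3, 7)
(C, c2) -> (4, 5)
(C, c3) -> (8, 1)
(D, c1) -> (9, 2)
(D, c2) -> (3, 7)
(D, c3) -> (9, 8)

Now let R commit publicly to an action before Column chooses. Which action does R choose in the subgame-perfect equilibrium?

Work backward from Column's decision.
- A → Column plays c1 (best of 8, 6, 3); R gets 4.
- B → Column plays c2 (best of 4, 5, 2); R gets 4.
- C → Column plays c1 (best of 7, 5, 1); R gets 3.
- D → Column plays c3 (best of 2, 7, 8); R gets 9.
Among 4, 4, 3, 9, the best is 9 at D. Subgame-perfect outcome: (D, c3) with payoffs (9, 8).

D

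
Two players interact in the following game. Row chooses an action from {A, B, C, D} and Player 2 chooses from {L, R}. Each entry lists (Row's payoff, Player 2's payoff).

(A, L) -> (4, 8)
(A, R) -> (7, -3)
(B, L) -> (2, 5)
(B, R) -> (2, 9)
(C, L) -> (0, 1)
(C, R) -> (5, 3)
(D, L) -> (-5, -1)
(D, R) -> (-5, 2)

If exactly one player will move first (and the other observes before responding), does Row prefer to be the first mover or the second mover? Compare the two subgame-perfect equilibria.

If Row leads: Player 2's best replies are A→L, B→R, C→R, D→R; Row's induced payoffs 4, 2, 5, -5; outcome (C, R), payoffs (5, 3).
If Player 2 leads: Row's best replies are L→A, R→A; Player 2's induced payoffs 8, -3; outcome (A, L), payoffs (4, 8).
Row gets 5 moving first and 4 moving second, so Row prefers to move first.

first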